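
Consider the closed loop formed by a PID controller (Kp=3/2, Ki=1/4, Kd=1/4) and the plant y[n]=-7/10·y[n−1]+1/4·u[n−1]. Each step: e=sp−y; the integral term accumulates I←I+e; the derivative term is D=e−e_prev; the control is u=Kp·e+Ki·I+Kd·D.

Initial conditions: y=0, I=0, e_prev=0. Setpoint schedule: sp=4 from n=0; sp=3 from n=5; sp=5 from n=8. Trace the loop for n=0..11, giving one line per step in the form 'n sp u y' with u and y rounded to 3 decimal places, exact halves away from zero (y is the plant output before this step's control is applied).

0 4 8.000 0.000
1 4 4.000 2.000
2 4 9.800 -0.400
3 4 4.040 2.730
4 4 12.402 -0.901
5 3 1.455 3.731
6 3 14.639 -2.248
7 3 -0.507 5.233
8 5 22.852 -3.790
9 5 -2.018 8.366
10 5 29.633 -6.361
11 5 -7.652 11.861

(exact arithmetic carried between steps; '≈' marks a value shown rounded to 6 d.p. or computed from one; I and e_prev carry over from the previous line; the table rounds u and y to 3 d.p., halves away from zero)
n=0: y=0, sp=4, e=sp−y=4; I=4, D=e−e_prev=4; u=3/2·4+1/4·4+1/4·4=8; next y=-7/10·0+1/4·8=2
n=1: y=2, sp=4, e=sp−y=2; I=6, D=e−e_prev=-2; u=3/2·2+1/4·6+1/4·(-2)=4; next y=-7/10·2+1/4·4=-0.4
n=2: y=-0.4, sp=4, e=sp−y=4.4; I=10.4, D=e−e_prev=2.4; u=3/2·4.4+1/4·10.4+1/4·2.4=9.8; next y=-7/10·(-0.4)+1/4·9.8=2.73
n=3: y=2.73, sp=4, e=sp−y=1.27; I=11.67, D=e−e_prev=-3.13; u=3/2·1.27+1/4·11.67+1/4·(-3.13)=4.04; next y=-7/10·2.73+1/4·4.04=-0.901
n=4: y=-0.901, sp=4, e=sp−y=4.901; I=16.571, D=e−e_prev=3.631; u=3/2·4.901+1/4·16.571+1/4·3.631=12.402; next y=-7/10·(-0.901)+1/4·12.402=3.7312
n=5: y=3.7312, sp=3, e=sp−y=-0.7312; I=15.8398, D=e−e_prev=-5.6322; u=3/2·(-0.7312)+1/4·15.8398+1/4·(-5.6322)=1.4551; next y=-7/10·3.7312+1/4·1.4551=-2.248065
n=6: y=-2.248065, sp=3, e=sp−y=5.248065; I=21.087865, D=e−e_prev=5.979265; u=3/2·5.248065+1/4·21.087865+1/4·5.979265=14.63888; next y=-7/10·(-2.248065)+1/4·14.63888≈5.233366
n=7: y≈5.233366, sp=3, e=sp−y≈-2.233366; I≈18.854500, D=e−e_prev≈-7.481431; u=3/2·(-2.233366)+1/4·18.854500+1/4·(-7.481431)≈-0.506781; next y=-7/10·5.233366+1/4·(-0.506781)≈-3.790051
n=8: y≈-3.790051, sp=5, e=sp−y≈8.790051; I≈27.644551, D=e−e_prev≈11.023417; u=3/2·8.790051+1/4·27.644551+1/4·11.023417≈22.852068; next y=-7/10·(-3.790051)+1/4·22.852068≈8.366053
n=9: y≈8.366053, sp=5, e=sp−y≈-3.366053; I≈24.278498, D=e−e_prev≈-12.156104; u=3/2·(-3.366053)+1/4·24.278498+1/4·(-12.156104)≈-2.018481; next y=-7/10·8.366053+1/4·(-2.018481)≈-6.360857
n=10: y≈-6.360857, sp=5, e=sp−y≈11.360857; I≈35.639355, D=e−e_prev≈14.726910; u=3/2·11.360857+1/4·35.639355+1/4·14.726910≈29.632852; next y=-7/10·(-6.360857)+1/4·29.632852≈11.860813
n=11: y≈11.860813, sp=5, e=sp−y≈-6.860813; I≈28.778542, D=e−e_prev≈-18.221670; u=3/2·(-6.860813)+1/4·28.778542+1/4·(-18.221670)≈-7.652002; next y=-7/10·11.860813+1/4·(-7.652002)≈-10.215570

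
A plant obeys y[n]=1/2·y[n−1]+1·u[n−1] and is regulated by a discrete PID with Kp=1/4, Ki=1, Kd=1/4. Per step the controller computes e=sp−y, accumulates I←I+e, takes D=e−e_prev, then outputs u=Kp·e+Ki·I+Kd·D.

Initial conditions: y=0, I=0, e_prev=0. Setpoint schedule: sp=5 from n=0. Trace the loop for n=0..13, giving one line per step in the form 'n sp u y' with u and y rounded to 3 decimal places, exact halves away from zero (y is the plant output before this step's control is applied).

0 5 7.500 0.000
1 5 0.000 7.500
2 5 5.000 3.750
3 5 0.625 6.875
4 5 3.750 4.063
5 5 1.406 5.781
6 5 3.281 4.297
7 5 1.914 5.430
8 5 2.969 4.629
9 5 2.158 5.283
10 5 2.764 4.800
11 5 2.297 5.164
12 5 2.651 4.879
13 5 2.383 5.091

(exact arithmetic carried between steps; '≈' marks a value shown rounded to 6 d.p. or computed from one; I and e_prev carry over from the previous line; the table rounds u and y to 3 d.p., halves away from zero)
n=0: y=0, sp=5, e=sp−y=5; I=5, D=e−e_prev=5; u=1/4·5+1·5+1/4·5=7.5; next y=1/2·0+1·7.5=7.5
n=1: y=7.5, sp=5, e=sp−y=-2.5; I=2.5, D=e−e_prev=-7.5; u=1/4·(-2.5)+1·2.5+1/4·(-7.5)=0; next y=1/2·7.5+1·0=3.75
n=2: y=3.75, sp=5, e=sp−y=1.25; I=3.75, D=e−e_prev=3.75; u=1/4·1.25+1·3.75+1/4·3.75=5; next y=1/2·3.75+1·5=6.875
n=3: y=6.875, sp=5, e=sp−y=-1.875; I=1.875, D=e−e_prev=-3.125; u=1/4·(-1.875)+1·1.875+1/4·(-3.125)=0.625; next y=1/2·6.875+1·0.625=4.0625
n=4: y=4.0625, sp=5, e=sp−y=0.9375; I=2.8125, D=e−e_prev=2.8125; u=1/4·0.9375+1·2.8125+1/4·2.8125=3.75; next y=1/2·4.0625+1·3.75=5.78125
n=5: y=5.78125, sp=5, e=sp−y=-0.78125; I=2.03125, D=e−e_prev=-1.71875; u=1/4·(-0.78125)+1·2.03125+1/4·(-1.71875)=1.40625; next y=1/2·5.78125+1·1.40625=4.296875
n=6: y=4.296875, sp=5, e=sp−y=0.703125; I=2.734375, D=e−e_prev=1.484375; u=1/4·0.703125+1·2.734375+1/4·1.484375=3.28125; next y=1/2·4.296875+1·3.28125≈5.429688
n=7: y≈5.429688, sp=5, e=sp−y≈-0.429688; I≈2.304688, D=e−e_prev≈-1.132813; u=1/4·(-0.429688)+1·2.304688+1/4·(-1.132813)≈1.914063; next y=1/2·5.429688+1·1.914063≈4.628906
n=8: y≈4.628906, sp=5, e=sp−y≈0.371094; I≈2.675781, D=e−e_prev≈0.800781; u=1/4·0.371094+1·2.675781+1/4·0.800781≈2.96875; next y=1/2·4.628906+1·2.96875≈5.283203
n=9: y≈5.283203, sp=5, e=sp−y≈-0.283203; I≈2.392578, D=e−e_prev≈-0.654297; u=1/4·(-0.283203)+1·2.392578+1/4·(-0.654297)≈2.158203; next y=1/2·5.283203+1·2.158203≈4.799805
n=10: y≈4.799805, sp=5, e=sp−y≈0.200195; I≈2.592773, D=e−e_prev≈0.483398; u=1/4·0.200195+1·2.592773+1/4·0.483398≈2.763672; next y=1/2·4.799805+1·2.763672≈5.163574
n=11: y≈5.163574, sp=5, e=sp−y≈-0.163574; I≈2.429199, D=e−e_prev≈-0.363770; u=1/4·(-0.163574)+1·2.429199+1/4·(-0.363770)≈2.297363; next y=1/2·5.163574+1·2.297363≈4.879150
n=12: y≈4.879150, sp=5, e=sp−y≈0.120850; I≈2.550049, D=e−e_prev≈0.284424; u=1/4·0.120850+1·2.550049+1/4·0.284424≈2.651367; next y=1/2·4.879150+1·2.651367≈5.090942
n=13: y≈5.090942, sp=5, e=sp−y≈-0.090942; I≈2.459106, D=e−e_prev≈-0.211792; u=1/4·(-0.090942)+1·2.459106+1/4·(-0.211792)≈2.383423; next y=1/2·5.090942+1·2.383423≈4.928894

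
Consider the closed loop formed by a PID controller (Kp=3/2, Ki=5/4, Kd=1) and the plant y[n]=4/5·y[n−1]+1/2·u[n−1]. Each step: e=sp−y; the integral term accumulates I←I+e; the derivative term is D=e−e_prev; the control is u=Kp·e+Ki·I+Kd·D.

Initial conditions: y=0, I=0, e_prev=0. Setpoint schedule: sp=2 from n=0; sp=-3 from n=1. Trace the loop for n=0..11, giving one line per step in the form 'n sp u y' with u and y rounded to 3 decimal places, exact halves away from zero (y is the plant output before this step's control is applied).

0 2 7.500 0.000
1 -3 -24.813 3.750
2 -3 24.836 -9.406
3 -3 -33.935 4.893
4 -3 37.795 -13.053
5 -3 -48.240 8.455
6 -3 55.741 -17.356
7 -3 -69.657 13.986
8 -3 81.548 -23.640
9 -3 -100.911 21.862
10 -3 119.118 -32.965
11 -3 -146.323 33.187

(exact arithmetic carried between steps; '≈' marks a value shown rounded to 6 d.p. or computed from one; I and e_prev carry over from the previous line; the table rounds u and y to 3 d.p., halves away from zero)
n=0: y=0, sp=2, e=sp−y=2; I=2, D=e−e_prev=2; u=3/2·2+5/4·2+1·2=7.5; next y=4/5·0+1/2·7.5=3.75
n=1: y=3.75, sp=-3, e=sp−y=-6.75; I=-4.75, D=e−e_prev=-8.75; u=3/2·(-6.75)+5/4·(-4.75)+1·(-8.75)=-24.8125; next y=4/5·3.75+1/2·(-24.8125)=-9.40625
n=2: y=-9.40625, sp=-3, e=sp−y=6.40625; I=1.65625, D=e−e_prev=13.15625; u=3/2·6.40625+5/4·1.65625+1·13.15625≈24.835938; next y=4/5·(-9.40625)+1/2·24.835938≈4.892969
n=3: y≈4.892969, sp=-3, e=sp−y≈-7.892969; I≈-6.236719, D=e−e_prev≈-14.299219; u=3/2·(-7.892969)+5/4·(-6.236719)+1·(-14.299219)≈-33.934570; next y=4/5·4.892969+1/2·(-33.934570)≈-13.052910
n=4: y≈-13.052910, sp=-3, e=sp−y≈10.052910; I≈3.816191, D=e−e_prev≈17.945879; u=3/2·10.052910+5/4·3.816191+1·17.945879≈37.795483; next y=4/5·(-13.052910)+1/2·37.795483≈8.455414
n=5: y≈8.455414, sp=-3, e=sp−y≈-11.455414; I≈-7.639222, D=e−e_prev≈-21.508324; u=3/2·(-11.455414)+5/4·(-7.639222)+1·(-21.508324)≈-48.240472; next y=4/5·8.455414+1/2·(-48.240472)≈-17.355905
n=6: y≈-17.355905, sp=-3, e=sp−y≈14.355905; I≈6.716683, D=e−e_prev≈25.811319; u=3/2·14.355905+5/4·6.716683+1·25.811319≈55.741030; next y=4/5·(-17.355905)+1/2·55.741030≈13.985791
n=7: y≈13.985791, sp=-3, e=sp−y≈-16.985791; I≈-10.269108, D=e−e_prev≈-31.341696; u=3/2·(-16.985791)+5/4·(-10.269108)+1·(-31.341696)≈-69.656767; next y=4/5·13.985791+1/2·(-69.656767)≈-23.639751
n=8: y≈-23.639751, sp=-3, e=sp−y≈20.639751; I≈10.370643, D=e−e_prev≈37.625542; u=3/2·20.639751+5/4·10.370643+1·37.625542≈81.548472; next y=4/5·(-23.639751)+1/2·81.548472≈21.862435
n=9: y≈21.862435, sp=-3, e=sp−y≈-24.862435; I≈-14.491792, D=e−e_prev≈-45.502186; u=3/2·(-24.862435)+5/4·(-14.491792)+1·(-45.502186)≈-100.910579; next y=4/5·21.862435+1/2·(-100.910579)≈-32.965341
n=10: y≈-32.965341, sp=-3, e=sp−y≈29.965341; I≈15.473549, D=e−e_prev≈54.827777; u=3/2·29.965341+5/4·15.473549+1·54.827777≈119.117725; next y=4/5·(-32.965341)+1/2·119.117725≈33.186589
n=11: y≈33.186589, sp=-3, e=sp−y≈-36.186589; I≈-20.713040, D=e−e_prev≈-66.151931; u=3/2·(-36.186589)+5/4·(-20.713040)+1·(-66.151931)≈-146.323115; next y=4/5·33.186589+1/2·(-146.323115)≈-46.612286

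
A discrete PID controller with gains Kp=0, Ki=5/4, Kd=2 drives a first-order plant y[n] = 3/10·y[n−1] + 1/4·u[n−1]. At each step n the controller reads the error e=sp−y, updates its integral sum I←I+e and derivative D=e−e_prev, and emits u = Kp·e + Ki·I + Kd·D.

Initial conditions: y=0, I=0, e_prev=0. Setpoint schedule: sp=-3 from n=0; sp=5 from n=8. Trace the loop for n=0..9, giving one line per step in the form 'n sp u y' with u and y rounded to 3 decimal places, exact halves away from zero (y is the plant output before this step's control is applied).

(exact arithmetic carried between steps; '≈' marks a value shown rounded to 6 d.p. or computed from one; I and e_prev carry over from the previous line; the table rounds u and y to 3 d.p., halves away from zero)
n=0: y=0, sp=-3, e=sp−y=-3; I=-3, D=e−e_prev=-3; u=0·(-3)+5/4·(-3)+2·(-3)=-9.75; next y=3/10·0+1/4·(-9.75)=-2.4375
n=1: y=-2.4375, sp=-3, e=sp−y=-0.5625; I=-3.5625, D=e−e_prev=2.4375; u=0·(-0.5625)+5/4·(-3.5625)+2·2.4375=0.421875; next y=3/10·(-2.4375)+1/4·0.421875≈-0.625781
n=2: y≈-0.625781, sp=-3, e=sp−y≈-2.374219; I≈-5.936719, D=e−e_prev≈-1.811719; u=0·(-2.374219)+5/4·(-5.936719)+2·(-1.811719)≈-11.044336; next y=3/10·(-0.625781)+1/4·(-11.044336)≈-2.948818
n=3: y≈-2.948818, sp=-3, e=sp−y≈-0.051182; I≈-5.987900, D=e−e_prev≈2.323037; u=0·(-0.051182)+5/4·(-5.987900)+2·2.323037≈-2.838801; next y=3/10·(-2.948818)+1/4·(-2.838801)≈-1.594346
n=4: y≈-1.594346, sp=-3, e=sp−y≈-1.405654; I≈-7.393555, D=e−e_prev≈-1.354473; u=0·(-1.405654)+5/4·(-7.393555)+2·(-1.354473)≈-11.950888; next y=3/10·(-1.594346)+1/4·(-11.950888)≈-3.466026
n=5: y≈-3.466026, sp=-3, e=sp−y≈0.466026; I≈-6.927529, D=e−e_prev≈1.871680; u=0·0.466026+5/4·(-6.927529)+2·1.871680≈-4.916051; next y=3/10·(-3.466026)+1/4·(-4.916051)≈-2.268820
n=6: y≈-2.268820, sp=-3, e=sp−y≈-0.731180; I≈-7.658708, D=e−e_prev≈-1.197205; u=0·(-0.731180)+5/4·(-7.658708)+2·(-1.197205)≈-11.967796; next y=3/10·(-2.268820)+1/4·(-11.967796)≈-3.672595
n=7: y≈-3.672595, sp=-3, e=sp−y≈0.672595; I≈-6.986113, D=e−e_prev≈1.403775; u=0·0.672595+5/4·(-6.986113)+2·1.403775≈-5.925092; next y=3/10·(-3.672595)+1/4·(-5.925092)≈-2.583052
n=8: y≈-2.583052, sp=5, e=sp−y≈7.583052; I≈0.596938, D=e−e_prev≈6.910456; u=0·7.583052+5/4·0.596938+2·6.910456≈14.567086; next y=3/10·(-2.583052)+1/4·14.567086≈2.866856
n=9: y≈2.866856, sp=5, e=sp−y≈2.133144; I≈2.730082, D=e−e_prev≈-5.449908; u=0·2.133144+5/4·2.730082+2·(-5.449908)≈-7.487212; next y=3/10·2.866856+1/4·(-7.487212)≈-1.011746

0 -3 -9.750 0.000
1 -3 0.422 -2.438
2 -3 -11.044 -0.626
3 -3 -2.839 -2.949
4 -3 -11.951 -1.594
5 -3 -4.916 -3.466
6 -3 -11.968 -2.269
7 -3 -5.925 -3.673
8 5 14.567 -2.583
9 5 -7.487 2.867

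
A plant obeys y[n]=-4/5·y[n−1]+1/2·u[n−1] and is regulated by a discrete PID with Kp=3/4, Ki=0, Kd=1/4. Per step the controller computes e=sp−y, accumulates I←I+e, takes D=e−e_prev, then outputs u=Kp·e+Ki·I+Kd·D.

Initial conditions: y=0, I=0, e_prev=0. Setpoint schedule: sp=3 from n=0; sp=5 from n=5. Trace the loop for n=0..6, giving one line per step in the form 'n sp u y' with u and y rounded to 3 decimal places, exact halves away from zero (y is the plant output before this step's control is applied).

0 3 3.000 0.000
1 3 0.750 1.500
2 3 3.450 -0.825
3 3 -0.341 2.385
4 3 4.925 -2.079
5 5 -0.395 4.125
6 5 8.279 -3.498

(exact arithmetic carried between steps; '≈' marks a value shown rounded to 6 d.p. or computed from one; I and e_prev carry over from the previous line; the table rounds u and y to 3 d.p., halves away from zero)
n=0: y=0, sp=3, e=sp−y=3; I=3, D=e−e_prev=3; u=3/4·3+0·3+1/4·3=3; next y=-4/5·0+1/2·3=1.5
n=1: y=1.5, sp=3, e=sp−y=1.5; I=4.5, D=e−e_prev=-1.5; u=3/4·1.5+0·4.5+1/4·(-1.5)=0.75; next y=-4/5·1.5+1/2·0.75=-0.825
n=2: y=-0.825, sp=3, e=sp−y=3.825; I=8.325, D=e−e_prev=2.325; u=3/4·3.825+0·8.325+1/4·2.325=3.45; next y=-4/5·(-0.825)+1/2·3.45=2.385
n=3: y=2.385, sp=3, e=sp−y=0.615; I=8.94, D=e−e_prev=-3.21; u=3/4·0.615+0·8.94+1/4·(-3.21)=-0.34125; next y=-4/5·2.385+1/2·(-0.34125)=-2.078625
n=4: y=-2.078625, sp=3, e=sp−y=5.078625; I=14.018625, D=e−e_prev=4.463625; u=3/4·5.078625+0·14.018625+1/4·4.463625=4.924875; next y=-4/5·(-2.078625)+1/2·4.924875≈4.125338
n=5: y≈4.125338, sp=5, e=sp−y≈0.874663; I≈14.893288, D=e−e_prev≈-4.203963; u=3/4·0.874663+0·14.893288+1/4·(-4.203963)≈-0.394994; next y=-4/5·4.125338+1/2·(-0.394994)≈-3.497767
n=6: y≈-3.497767, sp=5, e=sp−y≈8.497767; I≈23.391054, D=e−e_prev≈7.623104; u=3/4·8.497767+0·23.391054+1/4·7.623104≈8.279101; next y=-4/5·(-3.497767)+1/2·8.279101≈6.937764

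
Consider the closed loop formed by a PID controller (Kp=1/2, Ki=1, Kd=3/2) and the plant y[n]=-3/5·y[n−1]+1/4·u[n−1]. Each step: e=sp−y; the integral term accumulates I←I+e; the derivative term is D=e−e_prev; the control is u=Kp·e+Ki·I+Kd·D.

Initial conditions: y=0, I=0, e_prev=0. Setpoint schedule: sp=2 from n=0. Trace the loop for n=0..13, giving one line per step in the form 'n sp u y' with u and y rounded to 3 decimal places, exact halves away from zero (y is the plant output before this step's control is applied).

0 2 6.000 0.000
1 2 0.500 1.500
2 2 10.075 -0.775
3 2 -1.839 2.984
4 2 18.517 -2.250
5 2 -9.771 5.979
6 2 34.622 -6.030
7 2 -30.274 12.274
8 2 68.527 -14.933
9 2 -78.421 26.091
10 2 143.077 -35.260
11 2 -188.246 56.925
12 2 309.532 -81.217
13 2 -436.453 126.113

(exact arithmetic carried between steps; '≈' marks a value shown rounded to 6 d.p. or computed from one; I and e_prev carry over from the previous line; the table rounds u and y to 3 d.p., halves away from zero)
n=0: y=0, sp=2, e=sp−y=2; I=2, D=e−e_prev=2; u=1/2·2+1·2+3/2·2=6; next y=-3/5·0+1/4·6=1.5
n=1: y=1.5, sp=2, e=sp−y=0.5; I=2.5, D=e−e_prev=-1.5; u=1/2·0.5+1·2.5+3/2·(-1.5)=0.5; next y=-3/5·1.5+1/4·0.5=-0.775
n=2: y=-0.775, sp=2, e=sp−y=2.775; I=5.275, D=e−e_prev=2.275; u=1/2·2.775+1·5.275+3/2·2.275=10.075; next y=-3/5·(-0.775)+1/4·10.075=2.98375
n=3: y=2.98375, sp=2, e=sp−y=-0.98375; I=4.29125, D=e−e_prev=-3.75875; u=1/2·(-0.98375)+1·4.29125+3/2·(-3.75875)=-1.83875; next y=-3/5·2.98375+1/4·(-1.83875)≈-2.249938
n=4: y≈-2.249938, sp=2, e=sp−y≈4.249938; I≈8.541188, D=e−e_prev≈5.233688; u=1/2·4.249938+1·8.541188+3/2·5.233688≈18.516688; next y=-3/5·(-2.249938)+1/4·18.516688≈5.979134
n=5: y≈5.979134, sp=2, e=sp−y≈-3.979134; I≈4.562053, D=e−e_prev≈-8.229072; u=1/2·(-3.979134)+1·4.562053+3/2·(-8.229072)≈-9.771122; next y=-3/5·5.979134+1/4·(-9.771122)≈-6.030261
n=6: y≈-6.030261, sp=2, e=sp−y≈8.030261; I≈12.592314, D=e−e_prev≈12.009395; u=1/2·8.030261+1·12.592314+3/2·12.009395≈34.621538; next y=-3/5·(-6.030261)+1/4·34.621538≈12.273541
n=7: y≈12.273541, sp=2, e=sp−y≈-10.273541; I≈2.318773, D=e−e_prev≈-18.303802; u=1/2·(-10.273541)+1·2.318773+3/2·(-18.303802)≈-30.273701; next y=-3/5·12.273541+1/4·(-30.273701)≈-14.932550
n=8: y≈-14.932550, sp=2, e=sp−y≈16.932550; I≈19.251323, D=e−e_prev≈27.206091; u=1/2·16.932550+1·19.251323+3/2·27.206091≈68.526735; next y=-3/5·(-14.932550)+1/4·68.526735≈26.091214
n=9: y≈26.091214, sp=2, e=sp−y≈-24.091214; I≈-4.839891, D=e−e_prev≈-41.023763; u=1/2·(-24.091214)+1·(-4.839891)+3/2·(-41.023763)≈-78.421143; next y=-3/5·26.091214+1/4·(-78.421143)≈-35.260014
n=10: y≈-35.260014, sp=2, e=sp−y≈37.260014; I≈32.420123, D=e−e_prev≈61.351227; u=1/2·37.260014+1·32.420123+3/2·61.351227≈143.076971; next y=-3/5·(-35.260014)+1/4·143.076971≈56.925251
n=11: y≈56.925251, sp=2, e=sp−y≈-54.925251; I≈-22.505128, D=e−e_prev≈-92.185265; u=1/2·(-54.925251)+1·(-22.505128)+3/2·(-92.185265)≈-188.245651; next y=-3/5·56.925251+1/4·(-188.245651)≈-81.216563
n=12: y≈-81.216563, sp=2, e=sp−y≈83.216563; I≈60.711435, D=e−e_prev≈138.141814; u=1/2·83.216563+1·60.711435+3/2·138.141814≈309.532439; next y=-3/5·(-81.216563)+1/4·309.532439≈126.113048
n=13: y≈126.113048, sp=2, e=sp−y≈-124.113048; I≈-63.401612, D=e−e_prev≈-207.329611; u=1/2·(-124.113048)+1·(-63.401612)+3/2·(-207.329611)≈-436.452552; next y=-3/5·126.113048+1/4·(-436.452552)≈-184.780967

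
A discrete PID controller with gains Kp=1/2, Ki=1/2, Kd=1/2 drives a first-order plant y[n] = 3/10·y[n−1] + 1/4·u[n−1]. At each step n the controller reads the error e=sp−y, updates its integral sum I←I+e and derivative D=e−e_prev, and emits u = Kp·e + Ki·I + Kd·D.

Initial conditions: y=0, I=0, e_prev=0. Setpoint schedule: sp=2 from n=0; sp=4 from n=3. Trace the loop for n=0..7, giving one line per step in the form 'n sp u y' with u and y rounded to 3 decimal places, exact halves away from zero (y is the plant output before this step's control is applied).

(exact arithmetic carried between steps; '≈' marks a value shown rounded to 6 d.p. or computed from one; I and e_prev carry over from the previous line; the table rounds u and y to 3 d.p., halves away from zero)
n=0: y=0, sp=2, e=sp−y=2; I=2, D=e−e_prev=2; u=1/2·2+1/2·2+1/2·2=3; next y=3/10·0+1/4·3=0.75
n=1: y=0.75, sp=2, e=sp−y=1.25; I=3.25, D=e−e_prev=-0.75; u=1/2·1.25+1/2·3.25+1/2·(-0.75)=1.875; next y=3/10·0.75+1/4·1.875=0.69375
n=2: y=0.69375, sp=2, e=sp−y=1.30625; I=4.55625, D=e−e_prev=0.05625; u=1/2·1.30625+1/2·4.55625+1/2·0.05625=2.959375; next y=3/10·0.69375+1/4·2.959375≈0.947969
n=3: y≈0.947969, sp=4, e=sp−y≈3.052031; I≈7.608281, D=e−e_prev≈1.745781; u=1/2·3.052031+1/2·7.608281+1/2·1.745781≈6.203047; next y=3/10·0.947969+1/4·6.203047≈1.835152
n=4: y≈1.835152, sp=4, e=sp−y≈2.164848; I≈9.773129, D=e−e_prev≈-0.887184; u=1/2·2.164848+1/2·9.773129+1/2·(-0.887184)≈5.525396; next y=3/10·1.835152+1/4·5.525396≈1.931895
n=5: y≈1.931895, sp=4, e=sp−y≈2.068105; I≈11.841234, D=e−e_prev≈-0.096742; u=1/2·2.068105+1/2·11.841234+1/2·(-0.096742)≈6.906298; next y=3/10·1.931895+1/4·6.906298≈2.306143
n=6: y≈2.306143, sp=4, e=sp−y≈1.693857; I≈13.535091, D=e−e_prev≈-0.374248; u=1/2·1.693857+1/2·13.535091+1/2·(-0.374248)≈7.427350; next y=3/10·2.306143+1/4·7.427350≈2.548680
n=7: y≈2.548680, sp=4, e=sp−y≈1.451320; I≈14.986411, D=e−e_prev≈-0.242537; u=1/2·1.451320+1/2·14.986411+1/2·(-0.242537)≈8.097596; next y=3/10·2.548680+1/4·8.097596≈2.789003

0 2 3.000 0.000
1 2 1.875 0.750
2 2 2.959 0.694
3 4 6.203 0.948
4 4 5.525 1.835
5 4 6.906 1.932
6 4 7.427 2.306
7 4 8.098 2.549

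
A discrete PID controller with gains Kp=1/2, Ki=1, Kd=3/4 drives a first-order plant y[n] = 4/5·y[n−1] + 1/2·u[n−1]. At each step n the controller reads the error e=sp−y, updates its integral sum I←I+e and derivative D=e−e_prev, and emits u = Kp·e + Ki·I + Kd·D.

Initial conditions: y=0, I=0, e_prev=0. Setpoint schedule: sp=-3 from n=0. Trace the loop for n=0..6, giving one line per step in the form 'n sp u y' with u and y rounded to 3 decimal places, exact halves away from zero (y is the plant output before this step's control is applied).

(exact arithmetic carried between steps; '≈' marks a value shown rounded to 6 d.p. or computed from one; I and e_prev carry over from the previous line; the table rounds u and y to 3 d.p., halves away from zero)
n=0: y=0, sp=-3, e=sp−y=-3; I=-3, D=e−e_prev=-3; u=1/2·(-3)+1·(-3)+3/4·(-3)=-6.75; next y=4/5·0+1/2·(-6.75)=-3.375
n=1: y=-3.375, sp=-3, e=sp−y=0.375; I=-2.625, D=e−e_prev=3.375; u=1/2·0.375+1·(-2.625)+3/4·3.375=0.09375; next y=4/5·(-3.375)+1/2·0.09375=-2.653125
n=2: y=-2.653125, sp=-3, e=sp−y=-0.346875; I=-2.971875, D=e−e_prev=-0.721875; u=1/2·(-0.346875)+1·(-2.971875)+3/4·(-0.721875)≈-3.686719; next y=4/5·(-2.653125)+1/2·(-3.686719)≈-3.965859
n=3: y≈-3.965859, sp=-3, e=sp−y≈0.965859; I≈-2.006016, D=e−e_prev≈1.312734; u=1/2·0.965859+1·(-2.006016)+3/4·1.312734≈-0.538535; next y=4/5·(-3.965859)+1/2·(-0.538535)≈-3.441955
n=4: y≈-3.441955, sp=-3, e=sp−y≈0.441955; I≈-1.564061, D=e−e_prev≈-0.523904; u=1/2·0.441955+1·(-1.564061)+3/4·(-0.523904)≈-1.736011; next y=4/5·(-3.441955)+1/2·(-1.736011)≈-3.621570
n=5: y≈-3.621570, sp=-3, e=sp−y≈0.621570; I≈-0.942491, D=e−e_prev≈0.179615; u=1/2·0.621570+1·(-0.942491)+3/4·0.179615≈-0.496995; next y=4/5·(-3.621570)+1/2·(-0.496995)≈-3.145753
n=6: y≈-3.145753, sp=-3, e=sp−y≈0.145753; I≈-0.796738, D=e−e_prev≈-0.475816; u=1/2·0.145753+1·(-0.796738)+3/4·(-0.475816)≈-1.080723; next y=4/5·(-3.145753)+1/2·(-1.080723)≈-3.056964

0 -3 -6.750 0.000
1 -3 0.094 -3.375
2 -3 -3.687 -2.653
3 -3 -0.539 -3.966
4 -3 -1.736 -3.442
5 -3 -0.497 -3.622
6 -3 -1.081 -3.146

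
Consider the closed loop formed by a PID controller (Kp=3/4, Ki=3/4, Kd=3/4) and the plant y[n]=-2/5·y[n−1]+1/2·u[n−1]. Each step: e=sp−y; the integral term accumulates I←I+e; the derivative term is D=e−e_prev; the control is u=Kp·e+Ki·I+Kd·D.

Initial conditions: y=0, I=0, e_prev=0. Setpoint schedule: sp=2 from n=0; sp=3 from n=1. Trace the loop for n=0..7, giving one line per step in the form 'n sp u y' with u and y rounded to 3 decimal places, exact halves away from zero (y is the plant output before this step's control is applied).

(exact arithmetic carried between steps; '≈' marks a value shown rounded to 6 d.p. or computed from one; I and e_prev carry over from the previous line; the table rounds u and y to 3 d.p., halves away from zero)
n=0: y=0, sp=2, e=sp−y=2; I=2, D=e−e_prev=2; u=3/4·2+3/4·2+3/4·2=4.5; next y=-2/5·0+1/2·4.5=2.25
n=1: y=2.25, sp=3, e=sp−y=0.75; I=2.75, D=e−e_prev=-1.25; u=3/4·0.75+3/4·2.75+3/4·(-1.25)=1.6875; next y=-2/5·2.25+1/2·1.6875=-0.05625
n=2: y=-0.05625, sp=3, e=sp−y=3.05625; I=5.80625, D=e−e_prev=2.30625; u=3/4·3.05625+3/4·5.80625+3/4·2.30625≈8.376563; next y=-2/5·(-0.05625)+1/2·8.376563≈4.210781
n=3: y≈4.210781, sp=3, e=sp−y≈-1.210781; I≈4.595469, D=e−e_prev≈-4.267031; u=3/4·(-1.210781)+3/4·4.595469+3/4·(-4.267031)≈-0.661758; next y=-2/5·4.210781+1/2·(-0.661758)≈-2.015191
n=4: y≈-2.015191, sp=3, e=sp−y≈5.015191; I≈9.610660, D=e−e_prev≈6.225973; u=3/4·5.015191+3/4·9.610660+3/4·6.225973≈15.638868; next y=-2/5·(-2.015191)+1/2·15.638868≈8.625511
n=5: y≈8.625511, sp=3, e=sp−y≈-5.625511; I≈3.985150, D=e−e_prev≈-10.640702; u=3/4·(-5.625511)+3/4·3.985150+3/4·(-10.640702)≈-9.210797; next y=-2/5·8.625511+1/2·(-9.210797)≈-8.055603
n=6: y≈-8.055603, sp=3, e=sp−y≈11.055603; I≈15.040752, D=e−e_prev≈16.681114; u=3/4·11.055603+3/4·15.040752+3/4·16.681114≈32.083102; next y=-2/5·(-8.055603)+1/2·32.083102≈19.263792
n=7: y≈19.263792, sp=3, e=sp−y≈-16.263792; I≈-1.223040, D=e−e_prev≈-27.319395; u=3/4·(-16.263792)+3/4·(-1.223040)+3/4·(-27.319395)≈-33.604670; next y=-2/5·19.263792+1/2·(-33.604670)≈-24.507852

0 2 4.500 0.000
1 3 1.688 2.250
2 3 8.377 -0.056
3 3 -0.662 4.211
4 3 15.639 -2.015
5 3 -9.211 8.626
6 3 32.083 -8.056
7 3 -33.605 19.264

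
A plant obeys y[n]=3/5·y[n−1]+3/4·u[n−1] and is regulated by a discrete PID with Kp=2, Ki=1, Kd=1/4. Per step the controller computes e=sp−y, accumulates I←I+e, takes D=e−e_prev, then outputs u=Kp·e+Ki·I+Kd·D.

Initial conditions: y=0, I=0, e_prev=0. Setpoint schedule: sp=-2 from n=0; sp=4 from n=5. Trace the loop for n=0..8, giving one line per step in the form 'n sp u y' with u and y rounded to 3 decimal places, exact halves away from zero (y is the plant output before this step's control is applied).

0 -2 -6.500 0.000
1 -2 7.844 -4.875
2 -2 -15.957 2.958
3 -2 23.783 -10.193
4 -2 -42.534 11.722
5 4 87.638 -24.867
6 4 -140.087 50.808
7 4 239.535 -74.580
8 4 -394.053 134.903

(exact arithmetic carried between steps; '≈' marks a value shown rounded to 6 d.p. or computed from one; I and e_prev carry over from the previous line; the table rounds u and y to 3 d.p., halves away from zero)
n=0: y=0, sp=-2, e=sp−y=-2; I=-2, D=e−e_prev=-2; u=2·(-2)+1·(-2)+1/4·(-2)=-6.5; next y=3/5·0+3/4·(-6.5)=-4.875
n=1: y=-4.875, sp=-2, e=sp−y=2.875; I=0.875, D=e−e_prev=4.875; u=2·2.875+1·0.875+1/4·4.875=7.84375; next y=3/5·(-4.875)+3/4·7.84375≈2.957813
n=2: y≈2.957813, sp=-2, e=sp−y≈-4.957813; I≈-4.082813, D=e−e_prev≈-7.832813; u=2·(-4.957813)+1·(-4.082813)+1/4·(-7.832813)≈-15.956641; next y=3/5·2.957813+3/4·(-15.956641)≈-10.192793
n=3: y≈-10.192793, sp=-2, e=sp−y≈8.192793; I≈4.109980, D=e−e_prev≈13.150605; u=2·8.192793+1·4.109980+1/4·13.150605≈23.783218; next y=3/5·(-10.192793)+3/4·23.783218≈11.721738
n=4: y≈11.721738, sp=-2, e=sp−y≈-13.721738; I≈-9.611757, D=e−e_prev≈-21.914531; u=2·(-13.721738)+1·(-9.611757)+1/4·(-21.914531)≈-42.533865; next y=3/5·11.721738+3/4·(-42.533865)≈-24.867356
n=5: y≈-24.867356, sp=4, e=sp−y≈28.867356; I≈19.255599, D=e−e_prev≈42.589094; u=2·28.867356+1·19.255599+1/4·42.589094≈87.637585; next y=3/5·(-24.867356)+3/4·87.637585≈50.807775
n=6: y≈50.807775, sp=4, e=sp−y≈-46.807775; I≈-27.552176, D=e−e_prev≈-75.675131; u=2·(-46.807775)+1·(-27.552176)+1/4·(-75.675131)≈-140.086508; next y=3/5·50.807775+3/4·(-140.086508)≈-74.580216
n=7: y≈-74.580216, sp=4, e=sp−y≈78.580216; I≈51.028040, D=e−e_prev≈125.387991; u=2·78.580216+1·51.028040+1/4·125.387991≈239.535470; next y=3/5·(-74.580216)+3/4·239.535470≈134.903473
n=8: y≈134.903473, sp=4, e=sp−y≈-130.903473; I≈-79.875433, D=e−e_prev≈-209.483689; u=2·(-130.903473)+1·(-79.875433)+1/4·(-209.483689)≈-394.053301; next y=3/5·134.903473+3/4·(-394.053301)≈-214.597892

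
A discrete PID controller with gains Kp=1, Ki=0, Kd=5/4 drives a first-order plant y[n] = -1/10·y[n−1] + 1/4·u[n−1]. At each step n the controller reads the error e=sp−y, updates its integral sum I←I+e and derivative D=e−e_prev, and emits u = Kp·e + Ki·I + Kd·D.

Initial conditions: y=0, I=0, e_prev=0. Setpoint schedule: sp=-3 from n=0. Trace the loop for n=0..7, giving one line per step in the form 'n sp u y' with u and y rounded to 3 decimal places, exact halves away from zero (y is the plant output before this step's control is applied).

0 -3 -6.750 0.000
1 -3 0.797 -1.688
2 -3 -5.937 0.368
3 -3 0.882 -1.521
4 -3 -5.740 0.373
5 -3 0.779 -1.472
6 -3 -5.610 0.342
7 -3 0.660 -1.437

(exact arithmetic carried between steps; '≈' marks a value shown rounded to 6 d.p. or computed from one; I and e_prev carry over from the previous line; the table rounds u and y to 3 d.p., halves away from zero)
n=0: y=0, sp=-3, e=sp−y=-3; I=-3, D=e−e_prev=-3; u=1·(-3)+0·(-3)+5/4·(-3)=-6.75; next y=-1/10·0+1/4·(-6.75)=-1.6875
n=1: y=-1.6875, sp=-3, e=sp−y=-1.3125; I=-4.3125, D=e−e_prev=1.6875; u=1·(-1.3125)+0·(-4.3125)+5/4·1.6875=0.796875; next y=-1/10·(-1.6875)+1/4·0.796875≈0.367969
n=2: y≈0.367969, sp=-3, e=sp−y≈-3.367969; I≈-7.680469, D=e−e_prev≈-2.055469; u=1·(-3.367969)+0·(-7.680469)+5/4·(-2.055469)≈-5.937305; next y=-1/10·0.367969+1/4·(-5.937305)≈-1.521123
n=3: y≈-1.521123, sp=-3, e=sp−y≈-1.478877; I≈-9.159346, D=e−e_prev≈1.889092; u=1·(-1.478877)+0·(-9.159346)+5/4·1.889092≈0.882488; next y=-1/10·(-1.521123)+1/4·0.882488≈0.372734
n=4: y≈0.372734, sp=-3, e=sp−y≈-3.372734; I≈-12.532080, D=e−e_prev≈-1.893857; u=1·(-3.372734)+0·(-12.532080)+5/4·(-1.893857)≈-5.740056; next y=-1/10·0.372734+1/4·(-5.740056)≈-1.472287
n=5: y≈-1.472287, sp=-3, e=sp−y≈-1.527713; I≈-14.059793, D=e−e_prev≈1.845022; u=1·(-1.527713)+0·(-14.059793)+5/4·1.845022≈0.778564; next y=-1/10·(-1.472287)+1/4·0.778564≈0.341870
n=6: y≈0.341870, sp=-3, e=sp−y≈-3.341870; I≈-17.401662, D=e−e_prev≈-1.814157; u=1·(-3.341870)+0·(-17.401662)+5/4·(-1.814157)≈-5.609566; next y=-1/10·0.341870+1/4·(-5.609566)≈-1.436579
n=7: y≈-1.436579, sp=-3, e=sp−y≈-1.563421; I≈-18.965084, D=e−e_prev≈1.778448; u=1·(-1.563421)+0·(-18.965084)+5/4·1.778448≈0.659639; next y=-1/10·(-1.436579)+1/4·0.659639≈0.308568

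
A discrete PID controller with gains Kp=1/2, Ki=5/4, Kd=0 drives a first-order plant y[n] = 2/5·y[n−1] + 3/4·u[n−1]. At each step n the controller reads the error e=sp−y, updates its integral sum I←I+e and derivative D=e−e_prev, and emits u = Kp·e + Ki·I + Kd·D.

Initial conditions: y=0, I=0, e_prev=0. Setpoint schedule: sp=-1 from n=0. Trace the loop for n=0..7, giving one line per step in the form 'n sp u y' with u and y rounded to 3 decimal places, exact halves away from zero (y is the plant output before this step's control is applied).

(exact arithmetic carried between steps; '≈' marks a value shown rounded to 6 d.p. or computed from one; I and e_prev carry over from the previous line; the table rounds u and y to 3 d.p., halves away from zero)
n=0: y=0, sp=-1, e=sp−y=-1; I=-1, D=e−e_prev=-1; u=1/2·(-1)+5/4·(-1)+0·(-1)=-1.75; next y=2/5·0+3/4·(-1.75)=-1.3125
n=1: y=-1.3125, sp=-1, e=sp−y=0.3125; I=-0.6875, D=e−e_prev=1.3125; u=1/2·0.3125+5/4·(-0.6875)+0·1.3125=-0.703125; next y=2/5·(-1.3125)+3/4·(-0.703125)≈-1.052344
n=2: y≈-1.052344, sp=-1, e=sp−y≈0.052344; I≈-0.635156, D=e−e_prev≈-0.260156; u=1/2·0.052344+5/4·(-0.635156)+0·(-0.260156)≈-0.767773; next y=2/5·(-1.052344)+3/4·(-0.767773)≈-0.996768
n=3: y≈-0.996768, sp=-1, e=sp−y≈-0.003232; I≈-0.638389, D=e−e_prev≈-0.055576; u=1/2·(-0.003232)+5/4·(-0.638389)+0·(-0.055576)≈-0.799602; next y=2/5·(-0.996768)+3/4·(-0.799602)≈-0.998409
n=4: y≈-0.998409, sp=-1, e=sp−y≈-0.001591; I≈-0.639980, D=e−e_prev≈0.001641; u=1/2·(-0.001591)+5/4·(-0.639980)+0·0.001641≈-0.800771; next y=2/5·(-0.998409)+3/4·(-0.800771)≈-0.999942
n=5: y≈-0.999942, sp=-1, e=sp−y≈-0.000058; I≈-0.640039, D=e−e_prev≈0.001533; u=1/2·(-0.000058)+5/4·(-0.640039)+0·0.001533≈-0.800077; next y=2/5·(-0.999942)+3/4·(-0.800077)≈-1.000035
n=6: y≈-1.000035, sp=-1, e=sp−y≈0.000035; I≈-0.640004, D=e−e_prev≈0.000093; u=1/2·0.000035+5/4·(-0.640004)+0·0.000093≈-0.799988; next y=2/5·(-1.000035)+3/4·(-0.799988)≈-1.000004
n=7: y≈-1.000004, sp=-1, e=sp−y≈0.000004; I≈-0.639999, D=e−e_prev≈-0.000030; u=1/2·0.000004+5/4·(-0.639999)+0·(-0.000030)≈-0.799997; next y=2/5·(-1.000004)+3/4·(-0.799997)≈-1.000000

0 -1 -1.750 0.000
1 -1 -0.703 -1.313
2 -1 -0.768 -1.052
3 -1 -0.800 -0.997
4 -1 -0.801 -0.998
5 -1 -0.800 -1.000
6 -1 -0.800 -1.000
7 -1 -0.800 -1.000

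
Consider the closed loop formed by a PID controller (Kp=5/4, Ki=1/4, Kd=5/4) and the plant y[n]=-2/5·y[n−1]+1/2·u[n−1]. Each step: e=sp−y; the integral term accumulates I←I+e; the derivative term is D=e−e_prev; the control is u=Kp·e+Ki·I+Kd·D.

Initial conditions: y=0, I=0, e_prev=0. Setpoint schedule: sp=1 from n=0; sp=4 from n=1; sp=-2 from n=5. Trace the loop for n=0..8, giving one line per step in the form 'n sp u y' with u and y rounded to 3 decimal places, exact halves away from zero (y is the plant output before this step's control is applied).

(exact arithmetic carried between steps; '≈' marks a value shown rounded to 6 d.p. or computed from one; I and e_prev carry over from the previous line; the table rounds u and y to 3 d.p., halves away from zero)
n=0: y=0, sp=1, e=sp−y=1; I=1, D=e−e_prev=1; u=5/4·1+1/4·1+5/4·1=2.75; next y=-2/5·0+1/2·2.75=1.375
n=1: y=1.375, sp=4, e=sp−y=2.625; I=3.625, D=e−e_prev=1.625; u=5/4·2.625+1/4·3.625+5/4·1.625=6.21875; next y=-2/5·1.375+1/2·6.21875=2.559375
n=2: y=2.559375, sp=4, e=sp−y=1.440625; I=5.065625, D=e−e_prev=-1.184375; u=5/4·1.440625+1/4·5.065625+5/4·(-1.184375)≈1.586719; next y=-2/5·2.559375+1/2·1.586719≈-0.230391
n=3: y≈-0.230391, sp=4, e=sp−y≈4.230391; I≈9.296016, D=e−e_prev≈2.789766; u=5/4·4.230391+1/4·9.296016+5/4·2.789766≈11.099199; next y=-2/5·(-0.230391)+1/2·11.099199≈5.641756
n=4: y≈5.641756, sp=4, e=sp−y≈-1.641756; I≈7.654260, D=e−e_prev≈-5.872146; u=5/4·(-1.641756)+1/4·7.654260+5/4·(-5.872146)≈-7.478813; next y=-2/5·5.641756+1/2·(-7.478813)≈-5.996109
n=5: y≈-5.996109, sp=-2, e=sp−y≈3.996109; I≈11.650369, D=e−e_prev≈5.637865; u=5/4·3.996109+1/4·11.650369+5/4·5.637865≈14.955059; next y=-2/5·(-5.996109)+1/2·14.955059≈9.875973
n=6: y≈9.875973, sp=-2, e=sp−y≈-11.875973; I≈-0.225604, D=e−e_prev≈-15.872082; u=5/4·(-11.875973)+1/4·(-0.225604)+5/4·(-15.872082)≈-34.741470; next y=-2/5·9.875973+1/2·(-34.741470)≈-21.321124
n=7: y≈-21.321124, sp=-2, e=sp−y≈19.321124; I≈19.095520, D=e−e_prev≈31.197097; u=5/4·19.321124+1/4·19.095520+5/4·31.197097≈67.921657; next y=-2/5·(-21.321124)+1/2·67.921657≈42.489278
n=8: y≈42.489278, sp=-2, e=sp−y≈-44.489278; I≈-25.393758, D=e−e_prev≈-63.810402; u=5/4·(-44.489278)+1/4·(-25.393758)+5/4·(-63.810402)≈-141.723040; next y=-2/5·42.489278+1/2·(-141.723040)≈-87.857231

0 1 2.750 0.000
1 4 6.219 1.375
2 4 1.587 2.559
3 4 11.099 -0.230
4 4 -7.479 5.642
5 -2 14.955 -5.996
6 -2 -34.741 9.876
7 -2 67.922 -21.321
8 -2 -141.723 42.489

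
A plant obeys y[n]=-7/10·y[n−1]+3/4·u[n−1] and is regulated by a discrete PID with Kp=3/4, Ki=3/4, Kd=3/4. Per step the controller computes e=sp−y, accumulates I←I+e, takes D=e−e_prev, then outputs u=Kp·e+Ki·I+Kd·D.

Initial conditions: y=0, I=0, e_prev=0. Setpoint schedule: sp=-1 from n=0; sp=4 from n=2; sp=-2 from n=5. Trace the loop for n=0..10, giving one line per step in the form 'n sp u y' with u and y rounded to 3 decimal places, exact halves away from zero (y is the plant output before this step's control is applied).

0 -1 -2.250 0.000
1 -1 1.547 -1.688
2 4 2.982 2.341
3 4 7.421 0.597
4 4 -1.573 5.148
5 -2 9.824 -4.784
6 -2 -25.912 10.717
7 -2 60.894 -26.936
8 -2 -154.433 64.526
9 -2 371.686 -160.993
10 -2 -921.226 391.460

(exact arithmetic carried between steps; '≈' marks a value shown rounded to 6 d.p. or computed from one; I and e_prev carry over from the previous line; the table rounds u and y to 3 d.p., halves away from zero)
n=0: y=0, sp=-1, e=sp−y=-1; I=-1, D=e−e_prev=-1; u=3/4·(-1)+3/4·(-1)+3/4·(-1)=-2.25; next y=-7/10·0+3/4·(-2.25)=-1.6875
n=1: y=-1.6875, sp=-1, e=sp−y=0.6875; I=-0.3125, D=e−e_prev=1.6875; u=3/4·0.6875+3/4·(-0.3125)+3/4·1.6875=1.546875; next y=-7/10·(-1.6875)+3/4·1.546875≈2.341406
n=2: y≈2.341406, sp=4, e=sp−y≈1.658594; I≈1.346094, D=e−e_prev≈0.971094; u=3/4·1.658594+3/4·1.346094+3/4·0.971094≈2.981836; next y=-7/10·2.341406+3/4·2.981836≈0.597393
n=3: y≈0.597393, sp=4, e=sp−y≈3.402607; I≈4.748701, D=e−e_prev≈1.744014; u=3/4·3.402607+3/4·4.748701+3/4·1.744014≈7.421492; next y=-7/10·0.597393+3/4·7.421492≈5.147944
n=4: y≈5.147944, sp=4, e=sp−y≈-1.147944; I≈3.600757, D=e−e_prev≈-4.550551; u=3/4·(-1.147944)+3/4·3.600757+3/4·(-4.550551)≈-1.573304; next y=-7/10·5.147944+3/4·(-1.573304)≈-4.783538
n=5: y≈-4.783538, sp=-2, e=sp−y≈2.783538; I≈6.384296, D=e−e_prev≈3.931482; u=3/4·2.783538+3/4·6.384296+3/4·3.931482≈9.824487; next y=-7/10·(-4.783538)+3/4·9.824487≈10.716843
n=6: y≈10.716843, sp=-2, e=sp−y≈-12.716843; I≈-6.332547, D=e−e_prev≈-15.500381; u=3/4·(-12.716843)+3/4·(-6.332547)+3/4·(-15.500381)≈-25.912328; next y=-7/10·10.716843+3/4·(-25.912328)≈-26.936036
n=7: y≈-26.936036, sp=-2, e=sp−y≈24.936036; I≈18.603489, D=e−e_prev≈37.652878; u=3/4·24.936036+3/4·18.603489+3/4·37.652878≈60.894302; next y=-7/10·(-26.936036)+3/4·60.894302≈64.525952
n=8: y≈64.525952, sp=-2, e=sp−y≈-66.525952; I≈-47.922463, D=e−e_prev≈-91.461987; u=3/4·(-66.525952)+3/4·(-47.922463)+3/4·(-91.461987)≈-154.432801; next y=-7/10·64.525952+3/4·(-154.432801)≈-160.992767
n=9: y≈-160.992767, sp=-2, e=sp−y≈158.992767; I≈111.070304, D=e−e_prev≈225.518718; u=3/4·158.992767+3/4·111.070304+3/4·225.518718≈371.686342; next y=-7/10·(-160.992767)+3/4·371.686342≈391.459693
n=10: y≈391.459693, sp=-2, e=sp−y≈-393.459693; I≈-282.389389, D=e−e_prev≈-552.452460; u=3/4·(-393.459693)+3/4·(-282.389389)+3/4·(-552.452460)≈-921.226157; next y=-7/10·391.459693+3/4·(-921.226157)≈-964.941403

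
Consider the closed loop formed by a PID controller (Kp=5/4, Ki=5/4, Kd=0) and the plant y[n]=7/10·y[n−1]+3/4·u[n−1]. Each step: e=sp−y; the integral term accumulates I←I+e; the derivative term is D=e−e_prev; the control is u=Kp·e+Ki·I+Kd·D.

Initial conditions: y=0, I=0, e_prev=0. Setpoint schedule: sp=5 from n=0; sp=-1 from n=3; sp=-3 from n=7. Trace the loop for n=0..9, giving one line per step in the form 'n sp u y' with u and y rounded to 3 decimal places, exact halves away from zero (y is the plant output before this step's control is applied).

0 5 12.500 0.000
1 5 -4.688 9.375
2 5 5.664 3.047
3 -1 -15.229 6.381
4 -1 8.885 -6.956
5 -1 -5.547 1.795
6 -1 2.706 -2.904
7 -3 -7.166 -0.003
8 -3 2.522 -5.377
9 -3 -3.268 -1.872

(exact arithmetic carried between steps; '≈' marks a value shown rounded to 6 d.p. or computed from one; I and e_prev carry over from the previous line; the table rounds u and y to 3 d.p., halves away from zero)
n=0: y=0, sp=5, e=sp−y=5; I=5, D=e−e_prev=5; u=5/4·5+5/4·5+0·5=12.5; next y=7/10·0+3/4·12.5=9.375
n=1: y=9.375, sp=5, e=sp−y=-4.375; I=0.625, D=e−e_prev=-9.375; u=5/4·(-4.375)+5/4·0.625+0·(-9.375)=-4.6875; next y=7/10·9.375+3/4·(-4.6875)=3.046875
n=2: y=3.046875, sp=5, e=sp−y=1.953125; I=2.578125, D=e−e_prev=6.328125; u=5/4·1.953125+5/4·2.578125+0·6.328125≈5.664063; next y=7/10·3.046875+3/4·5.664063≈6.380859
n=3: y≈6.380859, sp=-1, e=sp−y≈-7.380859; I≈-4.802734, D=e−e_prev≈-9.333984; u=5/4·(-7.380859)+5/4·(-4.802734)+0·(-9.333984)≈-15.229492; next y=7/10·6.380859+3/4·(-15.229492)≈-6.955518
n=4: y≈-6.955518, sp=-1, e=sp−y≈5.955518; I≈1.152783, D=e−e_prev≈13.336377; u=5/4·5.955518+5/4·1.152783+0·13.336377≈8.885376; next y=7/10·(-6.955518)+3/4·8.885376≈1.795170
n=5: y≈1.795170, sp=-1, e=sp−y≈-2.795170; I≈-1.642386, D=e−e_prev≈-8.750687; u=5/4·(-2.795170)+5/4·(-1.642386)+0·(-8.750687)≈-5.546945; next y=7/10·1.795170+3/4·(-5.546945)≈-2.903590
n=6: y≈-2.903590, sp=-1, e=sp−y≈1.903590; I≈0.261204, D=e−e_prev≈4.698760; u=5/4·1.903590+5/4·0.261204+0·4.698760≈2.705992; next y=7/10·(-2.903590)+3/4·2.705992≈-0.003019
n=7: y≈-0.003019, sp=-3, e=sp−y≈-2.996981; I≈-2.735777, D=e−e_prev≈-4.900571; u=5/4·(-2.996981)+5/4·(-2.735777)+0·(-4.900571)≈-7.165948; next y=7/10·(-0.003019)+3/4·(-7.165948)≈-5.376574
n=8: y≈-5.376574, sp=-3, e=sp−y≈2.376574; I≈-0.359203, D=e−e_prev≈5.373555; u=5/4·2.376574+5/4·(-0.359203)+0·5.373555≈2.521714; next y=7/10·(-5.376574)+3/4·2.521714≈-1.872316
n=9: y≈-1.872316, sp=-3, e=sp−y≈-1.127684; I≈-1.486887, D=e−e_prev≈-3.504258; u=5/4·(-1.127684)+5/4·(-1.486887)+0·(-3.504258)≈-3.268213; next y=7/10·(-1.872316)+3/4·(-3.268213)≈-3.761781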